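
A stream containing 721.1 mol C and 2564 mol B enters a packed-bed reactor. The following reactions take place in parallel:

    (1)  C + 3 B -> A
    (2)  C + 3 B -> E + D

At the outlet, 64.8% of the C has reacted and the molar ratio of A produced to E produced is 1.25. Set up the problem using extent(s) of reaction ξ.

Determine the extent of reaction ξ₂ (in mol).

Conversion of C: C consumed = 0.648 × 721.1 = 467.3 mol = 1ξ₁ + 1ξ₂.
Selectivity: 1ξ₁ / (1ξ₂) = 1.25 → ξ₁ = 1.25 ξ₂.
Substitute: (1·1.25 + 1) ξ₂ = 467.3 → ξ₂ = 207.7 mol, ξ₁ = 259.6 mol.
Outlet amounts (n = n₀ + Σ ν·ξ):
  C: 721.1 − 1(259.6) − 1(207.7) = 253.8
  B: 2564 − 3(259.6) − 3(207.7) = 1162
  A: 0 + 1(259.6) = 259.6
  E: 0 + 1(207.7) = 207.7
  D: 0 + 1(207.7) = 207.7

ξ₂ = 208 mol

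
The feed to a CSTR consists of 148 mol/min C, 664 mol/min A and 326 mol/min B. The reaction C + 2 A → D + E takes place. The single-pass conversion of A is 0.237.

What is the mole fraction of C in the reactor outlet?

0.0654

A reacted = 0.237 × 664 = 157.4 mol/min; ν_A = −2, so ξ = 157.4/2 = 78.68 mol/min.
Outlet amounts (n = n₀ + ν ξ):
  C: 148 − 1(78.68) = 69.32
  A: 664 − 2(78.68) = 506.6
  D: 0 + 1(78.68) = 78.68
  E: 0 + 1(78.68) = 78.68
  B: 326 (inert)
Total out = 1059 mol/min; y_C = 69.32 / 1059 = 0.06543.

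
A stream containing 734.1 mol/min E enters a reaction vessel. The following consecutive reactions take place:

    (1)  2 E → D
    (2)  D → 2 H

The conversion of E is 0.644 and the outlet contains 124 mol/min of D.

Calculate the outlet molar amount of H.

225 mol/min

Conversion of E: E consumed = 2ξ₁ = 0.644 × 734.1 → ξ₁ = 236.4 mol/min.
D balance: n_D = 0 + 1ξ₁ − 1ξ₂ = 124 → ξ₂ = (1·236.4 − 124)/1 = 112.4 mol/min.
Outlet amounts (n = n₀ + Σ ν·ξ):
  E: 734.1 − 2(236.4) = 261.3
  D: 0 + 1(236.4) − 1(112.4) = 124
  H: 0 + 2(112.4) = 224.8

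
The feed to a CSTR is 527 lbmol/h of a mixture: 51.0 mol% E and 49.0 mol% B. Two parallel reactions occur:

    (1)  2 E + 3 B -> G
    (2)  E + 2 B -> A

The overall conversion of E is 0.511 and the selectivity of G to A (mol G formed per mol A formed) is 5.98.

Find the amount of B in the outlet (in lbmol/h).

46.9 lbmol/h

Conversion of E: E consumed = 0.511 × 268.8 = 137.3 lbmol/h = 2ξ₁ + 1ξ₂.
Selectivity: 1ξ₁ / (1ξ₂) = 5.98 → ξ₁ = 5.98 ξ₂.
Substitute: (2·5.98 + 1) ξ₂ = 137.3 → ξ₂ = 10.6 lbmol/h, ξ₁ = 63.37 lbmol/h.
Outlet amounts (n = n₀ + Σ ν·ξ):
  E: 268.8 − 2(63.37) − 1(10.6) = 131.4
  B: 258.2 − 3(63.37) − 2(10.6) = 46.92
  G: 0 + 1(63.37) = 63.37
  A: 0 + 1(10.6) = 10.6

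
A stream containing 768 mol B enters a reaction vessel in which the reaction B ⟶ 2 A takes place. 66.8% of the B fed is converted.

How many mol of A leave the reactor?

1030 mol

B reacted = 0.668 × 768 = 513 mol; ν_B = −1, so ξ = 513/1 = 513 mol.
Outlet amounts (n = n₀ + ν ξ):
  B: 768 − 1(513) = 255
  A: 0 + 2(513) = 1026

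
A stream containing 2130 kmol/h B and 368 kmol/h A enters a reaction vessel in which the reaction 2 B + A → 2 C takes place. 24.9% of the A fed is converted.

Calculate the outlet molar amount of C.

A reacted = 0.249 × 368 = 91.63 kmol/h; ν_A = −1, so ξ = 91.63/1 = 91.63 kmol/h.
Outlet amounts (n = n₀ + ν ξ):
  B: 2130 − 2(91.63) = 1947
  A: 368 − 1(91.63) = 276.4
  C: 0 + 2(91.63) = 183.3

183 kmol/h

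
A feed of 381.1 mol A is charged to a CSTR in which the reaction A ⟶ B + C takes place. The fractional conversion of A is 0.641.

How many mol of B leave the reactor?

A reacted = 0.641 × 381.1 = 244.3 mol; ν_A = −1, so ξ = 244.3/1 = 244.3 mol.
Outlet amounts (n = n₀ + ν ξ):
  A: 381.1 − 1(244.3) = 136.8
  B: 0 + 1(244.3) = 244.3
  C: 0 + 1(244.3) = 244.3

244 mol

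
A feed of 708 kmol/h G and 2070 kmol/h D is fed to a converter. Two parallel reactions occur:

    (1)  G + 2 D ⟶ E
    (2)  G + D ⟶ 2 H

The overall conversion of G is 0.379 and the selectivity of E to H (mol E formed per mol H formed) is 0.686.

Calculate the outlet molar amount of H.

Conversion of G: G consumed = 0.379 × 708 = 268.3 kmol/h = 1ξ₁ + 1ξ₂.
Selectivity: 1ξ₁ / (2ξ₂) = 0.686 → ξ₁ = 1.372 ξ₂.
Substitute: (1·1.372 + 1) ξ₂ = 268.3 → ξ₂ = 113.1 kmol/h, ξ₁ = 155.2 kmol/h.
Outlet amounts (n = n₀ + Σ ν·ξ):
  G: 708 − 1(155.2) − 1(113.1) = 439.7
  D: 2070 − 2(155.2) − 1(113.1) = 1646
  E: 0 + 1(155.2) = 155.2
  H: 0 + 2(113.1) = 226.2

226 kmol/h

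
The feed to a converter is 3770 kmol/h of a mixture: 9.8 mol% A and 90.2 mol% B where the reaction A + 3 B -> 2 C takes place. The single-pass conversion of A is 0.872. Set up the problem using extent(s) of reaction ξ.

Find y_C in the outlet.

0.206

A reacted = 0.872 × 369.5 = 322.2 kmol/h; ν_A = −1, so ξ = 322.2/1 = 322.2 kmol/h.
Outlet amounts (n = n₀ + ν ξ):
  A: 369.5 − 1(322.2) = 47.29
  B: 3401 − 3(322.2) = 2434
  C: 0 + 2(322.2) = 644.3
Total out = 3126 kmol/h; y_C = 644.3 / 3126 = 0.2061.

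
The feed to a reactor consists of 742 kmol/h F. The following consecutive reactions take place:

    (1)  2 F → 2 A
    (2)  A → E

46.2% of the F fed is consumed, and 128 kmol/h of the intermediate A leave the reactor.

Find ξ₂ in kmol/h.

Conversion of F: F consumed = 2ξ₁ = 0.462 × 742 → ξ₁ = 171.4 kmol/h.
A balance: n_A = 0 + 2ξ₁ − 1ξ₂ = 128 → ξ₂ = (2·171.4 − 128)/1 = 214.8 kmol/h.
Outlet amounts (n = n₀ + Σ ν·ξ):
  F: 742 − 2(171.4) = 399.2
  A: 0 + 2(171.4) − 1(214.8) = 128
  E: 0 + 1(214.8) = 214.8

ξ₂ = 215 kmol/h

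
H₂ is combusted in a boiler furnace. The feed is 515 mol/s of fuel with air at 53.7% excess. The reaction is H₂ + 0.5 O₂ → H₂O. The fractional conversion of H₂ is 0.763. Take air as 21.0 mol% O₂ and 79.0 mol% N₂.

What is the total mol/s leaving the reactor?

Stoichiometric O₂ = 0.5 × 515 = 257.5 mol/s; O₂ fed = 257.5 × 1.537 = 395.8 mol/s.
N₂ fed = 395.8 × 79/21 = 1489 mol/s.
Fuel reacted = 0.763 × 515 → ξ = 392.9 mol/s.
Outlet (n = n₀ + ν ξ):
  H₂: 515 − 1(392.9) = 122.1
  O₂: 395.8 − 0.5(392.9) = 199.3
  N₂: 1489 (inert)
  H₂O: 0 + 1(392.9) = 392.9
Total out = 122.1 + 199.3 + 1489 + 392.9 = 2203 mol/s.

2200 mol/s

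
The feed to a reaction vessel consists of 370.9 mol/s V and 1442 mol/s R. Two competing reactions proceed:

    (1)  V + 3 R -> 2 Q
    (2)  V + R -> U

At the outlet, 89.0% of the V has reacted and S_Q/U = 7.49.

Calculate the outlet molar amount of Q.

521 mol/s

Conversion of V: V consumed = 0.89 × 370.9 = 330.1 mol/s = 1ξ₁ + 1ξ₂.
Selectivity: 2ξ₁ / (1ξ₂) = 7.49 → ξ₁ = 3.745 ξ₂.
Substitute: (1·3.745 + 1) ξ₂ = 330.1 → ξ₂ = 69.57 mol/s, ξ₁ = 260.5 mol/s.
Outlet amounts (n = n₀ + Σ ν·ξ):
  V: 370.9 − 1(260.5) − 1(69.57) = 40.8
  R: 1442 − 3(260.5) − 1(69.57) = 590.8
  Q: 0 + 2(260.5) = 521.1
  U: 0 + 1(69.57) = 69.57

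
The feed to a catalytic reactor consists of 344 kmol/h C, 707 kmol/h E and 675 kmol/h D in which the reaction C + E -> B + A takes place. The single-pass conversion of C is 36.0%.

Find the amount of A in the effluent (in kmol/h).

C reacted = 0.36 × 344 = 123.8 kmol/h; ν_C = −1, so ξ = 123.8/1 = 123.8 kmol/h.
Outlet amounts (n = n₀ + ν ξ):
  C: 344 − 1(123.8) = 220.2
  E: 707 − 1(123.8) = 583.2
  B: 0 + 1(123.8) = 123.8
  A: 0 + 1(123.8) = 123.8
  D: 675 (inert)

124 kmol/h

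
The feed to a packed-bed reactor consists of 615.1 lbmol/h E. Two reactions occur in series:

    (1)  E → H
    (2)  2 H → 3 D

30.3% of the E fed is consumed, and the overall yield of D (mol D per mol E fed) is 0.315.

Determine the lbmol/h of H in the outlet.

Conversion of E: E consumed = 1ξ₁ = 0.303 × 615.1 → ξ₁ = 186.4 lbmol/h.
Yield of D: 3ξ₂ / 615.1 = 0.315 → ξ₂ = 64.59 lbmol/h.
Outlet amounts (n = n₀ + Σ ν·ξ):
  E: 615.1 − 1(186.4) = 428.7
  H: 0 + 1(186.4) − 2(64.59) = 57.2
  D: 0 + 3(64.59) = 193.8

57.2 lbmol/h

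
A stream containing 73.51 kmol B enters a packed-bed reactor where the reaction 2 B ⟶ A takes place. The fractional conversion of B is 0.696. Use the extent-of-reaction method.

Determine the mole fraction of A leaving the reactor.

0.534

B reacted = 0.696 × 73.51 = 51.16 kmol; ν_B = −2, so ξ = 51.16/2 = 25.58 kmol.
Outlet amounts (n = n₀ + ν ξ):
  B: 73.51 − 2(25.58) = 22.35
  A: 0 + 1(25.58) = 25.58
Total out = 47.93 kmol; y_A = 25.58 / 47.93 = 0.5337.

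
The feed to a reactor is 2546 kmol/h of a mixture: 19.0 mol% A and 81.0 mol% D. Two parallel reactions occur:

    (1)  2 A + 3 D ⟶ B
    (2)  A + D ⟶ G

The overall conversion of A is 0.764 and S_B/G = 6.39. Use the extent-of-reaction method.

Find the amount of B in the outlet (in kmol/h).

171 kmol/h

Conversion of A: A consumed = 0.764 × 483.7 = 369.6 kmol/h = 2ξ₁ + 1ξ₂.
Selectivity: 1ξ₁ / (1ξ₂) = 6.39 → ξ₁ = 6.39 ξ₂.
Substitute: (2·6.39 + 1) ξ₂ = 369.6 → ξ₂ = 26.82 kmol/h, ξ₁ = 171.4 kmol/h.
Outlet amounts (n = n₀ + Σ ν·ξ):
  A: 483.7 − 2(171.4) − 1(26.82) = 114.2
  D: 2062 − 3(171.4) − 1(26.82) = 1521
  B: 0 + 1(171.4) = 171.4
  G: 0 + 1(26.82) = 26.82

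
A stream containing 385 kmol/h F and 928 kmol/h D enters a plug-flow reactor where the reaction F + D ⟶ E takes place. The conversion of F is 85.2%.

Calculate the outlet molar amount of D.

600 kmol/h

F reacted = 0.852 × 385 = 328 kmol/h; ν_F = −1, so ξ = 328/1 = 328 kmol/h.
Outlet amounts (n = n₀ + ν ξ):
  F: 385 − 1(328) = 56.98
  D: 928 − 1(328) = 600
  E: 0 + 1(328) = 328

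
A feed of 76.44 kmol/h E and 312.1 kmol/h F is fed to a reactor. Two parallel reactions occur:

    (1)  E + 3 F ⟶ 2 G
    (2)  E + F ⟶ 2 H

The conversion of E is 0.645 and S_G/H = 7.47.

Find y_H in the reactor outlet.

Conversion of E: E consumed = 0.645 × 76.44 = 49.3 kmol/h = 1ξ₁ + 1ξ₂.
Selectivity: 2ξ₁ / (2ξ₂) = 7.47 → ξ₁ = 7.47 ξ₂.
Substitute: (1·7.47 + 1) ξ₂ = 49.3 → ξ₂ = 5.821 kmol/h, ξ₁ = 43.48 kmol/h.
Outlet amounts (n = n₀ + Σ ν·ξ):
  E: 76.44 − 1(43.48) − 1(5.821) = 27.14
  F: 312.1 − 3(43.48) − 1(5.821) = 175.8
  G: 0 + 2(43.48) = 86.97
  H: 0 + 2(5.821) = 11.64
Total out = 301.6 kmol/h; y_H = 11.64 / 301.6 = 0.0386.

0.0386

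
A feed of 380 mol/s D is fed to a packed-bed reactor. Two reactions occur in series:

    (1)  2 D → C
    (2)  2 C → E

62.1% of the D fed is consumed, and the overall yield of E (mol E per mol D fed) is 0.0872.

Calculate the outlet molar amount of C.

51.7 mol/s

Conversion of D: D consumed = 2ξ₁ = 0.621 × 380 → ξ₁ = 118 mol/s.
Yield of E: 1ξ₂ / 380 = 0.0872 → ξ₂ = 33.14 mol/s.
Outlet amounts (n = n₀ + Σ ν·ξ):
  D: 380 − 2(118) = 144
  C: 0 + 1(118) − 2(33.14) = 51.72
  E: 0 + 1(33.14) = 33.14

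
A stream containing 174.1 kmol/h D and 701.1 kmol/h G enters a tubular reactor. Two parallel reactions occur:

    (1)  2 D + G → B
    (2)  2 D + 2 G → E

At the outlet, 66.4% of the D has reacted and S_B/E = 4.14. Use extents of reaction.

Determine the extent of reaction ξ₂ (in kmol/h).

Conversion of D: D consumed = 0.664 × 174.1 = 115.6 kmol/h = 2ξ₁ + 2ξ₂.
Selectivity: 1ξ₁ / (1ξ₂) = 4.14 → ξ₁ = 4.14 ξ₂.
Substitute: (2·4.14 + 2) ξ₂ = 115.6 → ξ₂ = 11.25 kmol/h, ξ₁ = 46.56 kmol/h.
Outlet amounts (n = n₀ + Σ ν·ξ):
  D: 174.1 − 2(46.56) − 2(11.25) = 58.5
  G: 701.1 − 1(46.56) − 2(11.25) = 632.1
  B: 0 + 1(46.56) = 46.56
  E: 0 + 1(11.25) = 11.25

ξ₂ = 11.2 kmol/h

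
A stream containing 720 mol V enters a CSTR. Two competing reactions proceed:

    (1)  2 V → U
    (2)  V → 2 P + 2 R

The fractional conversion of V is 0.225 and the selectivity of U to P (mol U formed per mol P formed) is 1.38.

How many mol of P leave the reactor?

Conversion of V: V consumed = 0.225 × 720 = 162 mol = 2ξ₁ + 1ξ₂.
Selectivity: 1ξ₁ / (2ξ₂) = 1.38 → ξ₁ = 2.76 ξ₂.
Substitute: (2·2.76 + 1) ξ₂ = 162 → ξ₂ = 24.85 mol, ξ₁ = 68.58 mol.
Outlet amounts (n = n₀ + Σ ν·ξ):
  V: 720 − 2(68.58) − 1(24.85) = 558
  U: 0 + 1(68.58) = 68.58
  P: 0 + 2(24.85) = 49.69
  R: 0 + 2(24.85) = 49.69

49.7 mol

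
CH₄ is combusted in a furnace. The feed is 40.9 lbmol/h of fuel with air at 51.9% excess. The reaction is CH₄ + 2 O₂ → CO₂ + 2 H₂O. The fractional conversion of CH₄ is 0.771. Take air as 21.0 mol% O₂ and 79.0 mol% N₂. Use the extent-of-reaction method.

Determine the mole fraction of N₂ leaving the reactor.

Stoichiometric O₂ = 2 × 40.9 = 81.8 lbmol/h; O₂ fed = 81.8 × 1.519 = 124.3 lbmol/h.
N₂ fed = 124.3 × 79/21 = 467.4 lbmol/h.
Fuel reacted = 0.771 × 40.9 → ξ = 31.53 lbmol/h.
Outlet (n = n₀ + ν ξ):
  CH₄: 40.9 − 1(31.53) = 9.366
  O₂: 124.3 − 2(31.53) = 61.19
  N₂: 467.4 (inert)
  CO₂: 0 + 1(31.53) = 31.53
  H₂O: 0 + 2(31.53) = 63.07
Total out = 632.6 lbmol/h; y_N₂ = 467.4 / 632.6 = 0.7389.

0.739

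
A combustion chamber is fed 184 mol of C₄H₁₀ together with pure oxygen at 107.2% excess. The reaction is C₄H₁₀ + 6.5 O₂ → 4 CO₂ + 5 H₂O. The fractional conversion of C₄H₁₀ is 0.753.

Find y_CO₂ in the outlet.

0.193

Stoichiometric O₂ = 6.5 × 184 = 1196 mol; O₂ fed = 1196 × 2.072 = 2478 mol.
Fuel reacted = 0.753 × 184 → ξ = 138.6 mol.
Outlet (n = n₀ + ν ξ):
  C₄H₁₀: 184 − 1(138.6) = 45.45
  O₂: 2478 − 6.5(138.6) = 1578
  CO₂: 0 + 4(138.6) = 554.2
  H₂O: 0 + 5(138.6) = 692.8
Total out = 2870 mol; y_CO₂ = 554.2 / 2870 = 0.1931.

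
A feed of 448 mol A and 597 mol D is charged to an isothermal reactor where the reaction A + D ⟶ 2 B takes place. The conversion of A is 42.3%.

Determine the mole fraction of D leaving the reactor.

0.39

A reacted = 0.423 × 448 = 189.5 mol; ν_A = −1, so ξ = 189.5/1 = 189.5 mol.
Outlet amounts (n = n₀ + ν ξ):
  A: 448 − 1(189.5) = 258.5
  D: 597 − 1(189.5) = 407.5
  B: 0 + 2(189.5) = 379
Total out = 1045 mol; y_D = 407.5 / 1045 = 0.3899.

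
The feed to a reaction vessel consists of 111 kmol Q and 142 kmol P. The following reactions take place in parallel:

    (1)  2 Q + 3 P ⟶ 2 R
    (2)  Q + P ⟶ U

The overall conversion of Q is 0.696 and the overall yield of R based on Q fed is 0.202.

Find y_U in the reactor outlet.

0.333

Yield of R: 2ξ₁ / 111 = 0.202 → ξ₁ = 11.21 kmol.
Conversion of Q: 2ξ₁ + 1ξ₂ = 0.696 × 111 = 77.26 → ξ₂ = 54.83 kmol.
Outlet amounts (n = n₀ + Σ ν·ξ):
  Q: 111 − 2(11.21) − 1(54.83) = 33.74
  P: 142 − 3(11.21) − 1(54.83) = 53.53
  R: 0 + 2(11.21) = 22.42
  U: 0 + 1(54.83) = 54.83
Total out = 164.5 kmol; y_U = 54.83 / 164.5 = 0.3333.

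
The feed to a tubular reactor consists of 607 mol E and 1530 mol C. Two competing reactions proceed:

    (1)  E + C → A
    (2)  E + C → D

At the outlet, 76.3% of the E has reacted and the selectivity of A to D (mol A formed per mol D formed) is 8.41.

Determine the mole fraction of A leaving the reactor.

Conversion of E: E consumed = 0.763 × 607 = 463.1 mol = 1ξ₁ + 1ξ₂.
Selectivity: 1ξ₁ / (1ξ₂) = 8.41 → ξ₁ = 8.41 ξ₂.
Substitute: (1·8.41 + 1) ξ₂ = 463.1 → ξ₂ = 49.22 mol, ξ₁ = 413.9 mol.
Outlet amounts (n = n₀ + Σ ν·ξ):
  E: 607 − 1(413.9) − 1(49.22) = 143.9
  C: 1530 − 1(413.9) − 1(49.22) = 1067
  A: 0 + 1(413.9) = 413.9
  D: 0 + 1(49.22) = 49.22
Total out = 1674 mol; y_A = 413.9 / 1674 = 0.2473.

0.247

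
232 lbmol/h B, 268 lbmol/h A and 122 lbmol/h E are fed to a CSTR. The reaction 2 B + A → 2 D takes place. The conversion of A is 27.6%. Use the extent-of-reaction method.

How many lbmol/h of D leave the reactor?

A reacted = 0.276 × 268 = 73.97 lbmol/h; ν_A = −1, so ξ = 73.97/1 = 73.97 lbmol/h.
Outlet amounts (n = n₀ + ν ξ):
  B: 232 − 2(73.97) = 84.06
  A: 268 − 1(73.97) = 194
  D: 0 + 2(73.97) = 147.9
  E: 122 (inert)

148 lbmol/h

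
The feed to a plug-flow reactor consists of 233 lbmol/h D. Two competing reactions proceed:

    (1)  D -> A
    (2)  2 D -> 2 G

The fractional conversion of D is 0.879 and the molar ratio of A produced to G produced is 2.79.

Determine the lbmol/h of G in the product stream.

54 lbmol/h

Conversion of D: D consumed = 0.879 × 233 = 204.8 lbmol/h = 1ξ₁ + 2ξ₂.
Selectivity: 1ξ₁ / (2ξ₂) = 2.79 → ξ₁ = 5.58 ξ₂.
Substitute: (1·5.58 + 2) ξ₂ = 204.8 → ξ₂ = 27.02 lbmol/h, ξ₁ = 150.8 lbmol/h.
Outlet amounts (n = n₀ + Σ ν·ξ):
  D: 233 − 1(150.8) − 2(27.02) = 28.19
  A: 0 + 1(150.8) = 150.8
  G: 0 + 2(27.02) = 54.04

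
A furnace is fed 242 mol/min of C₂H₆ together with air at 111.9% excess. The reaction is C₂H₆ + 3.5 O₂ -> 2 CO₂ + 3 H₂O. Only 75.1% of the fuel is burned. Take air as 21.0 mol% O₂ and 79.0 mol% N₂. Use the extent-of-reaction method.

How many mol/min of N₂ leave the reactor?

6750 mol/min

Stoichiometric O₂ = 3.5 × 242 = 847 mol/min; O₂ fed = 847 × 2.119 = 1795 mol/min.
N₂ fed = 1795 × 79/21 = 6752 mol/min.
Fuel reacted = 0.751 × 242 → ξ = 181.7 mol/min.
Outlet (n = n₀ + ν ξ):
  C₂H₆: 242 − 1(181.7) = 60.26
  O₂: 1795 − 3.5(181.7) = 1159
  N₂: 6752 (inert)
  CO₂: 0 + 2(181.7) = 363.5
  H₂O: 0 + 3(181.7) = 545.2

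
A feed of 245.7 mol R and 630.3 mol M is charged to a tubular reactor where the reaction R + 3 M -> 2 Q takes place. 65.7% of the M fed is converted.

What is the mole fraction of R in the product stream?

M reacted = 0.657 × 630.3 = 414.1 mol; ν_M = −3, so ξ = 414.1/3 = 138 mol.
Outlet amounts (n = n₀ + ν ξ):
  R: 245.7 − 1(138) = 107.7
  M: 630.3 − 3(138) = 216.2
  Q: 0 + 2(138) = 276.1
Total out = 599.9 mol; y_R = 107.7 / 599.9 = 0.1795.

0.179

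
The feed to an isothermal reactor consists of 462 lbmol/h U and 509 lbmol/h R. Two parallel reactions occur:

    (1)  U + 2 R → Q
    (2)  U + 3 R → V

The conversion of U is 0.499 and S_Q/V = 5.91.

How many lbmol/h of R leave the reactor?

14.6 lbmol/h

Conversion of U: U consumed = 0.499 × 462 = 230.5 lbmol/h = 1ξ₁ + 1ξ₂.
Selectivity: 1ξ₁ / (1ξ₂) = 5.91 → ξ₁ = 5.91 ξ₂.
Substitute: (1·5.91 + 1) ξ₂ = 230.5 → ξ₂ = 33.36 lbmol/h, ξ₁ = 197.2 lbmol/h.
Outlet amounts (n = n₀ + Σ ν·ξ):
  U: 462 − 1(197.2) − 1(33.36) = 231.5
  R: 509 − 2(197.2) − 3(33.36) = 14.56
  Q: 0 + 1(197.2) = 197.2
  V: 0 + 1(33.36) = 33.36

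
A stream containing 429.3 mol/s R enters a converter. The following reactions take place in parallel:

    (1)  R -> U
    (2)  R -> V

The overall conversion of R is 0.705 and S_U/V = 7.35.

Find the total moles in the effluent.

429 mol/s

Conversion of R: R consumed = 0.705 × 429.3 = 302.7 mol/s = 1ξ₁ + 1ξ₂.
Selectivity: 1ξ₁ / (1ξ₂) = 7.35 → ξ₁ = 7.35 ξ₂.
Substitute: (1·7.35 + 1) ξ₂ = 302.7 → ξ₂ = 36.25 mol/s, ξ₁ = 266.4 mol/s.
Outlet amounts (n = n₀ + Σ ν·ξ):
  R: 429.3 − 1(266.4) − 1(36.25) = 126.6
  U: 0 + 1(266.4) = 266.4
  V: 0 + 1(36.25) = 36.25
Total out = 126.6 + 266.4 + 36.25 = 429.3 mol/s.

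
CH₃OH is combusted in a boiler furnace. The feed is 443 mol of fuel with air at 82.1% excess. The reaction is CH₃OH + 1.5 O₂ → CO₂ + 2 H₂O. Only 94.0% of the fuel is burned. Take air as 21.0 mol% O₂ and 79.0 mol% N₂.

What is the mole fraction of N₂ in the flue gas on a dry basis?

Stoichiometric O₂ = 1.5 × 443 = 664.5 mol; O₂ fed = 664.5 × 1.821 = 1210 mol.
N₂ fed = 1210 × 79/21 = 4552 mol.
Fuel reacted = 0.94 × 443 → ξ = 416.4 mol.
Outlet (n = n₀ + ν ξ):
  CH₃OH: 443 − 1(416.4) = 26.58
  O₂: 1210 − 1.5(416.4) = 585.4
  N₂: 4552 (inert)
  CO₂: 0 + 1(416.4) = 416.4
  H₂O: 0 + 2(416.4) = 832.8
Dry total = 5581 mol; y_N₂ (dry) = 4552 / 5581 = 0.8157.

0.816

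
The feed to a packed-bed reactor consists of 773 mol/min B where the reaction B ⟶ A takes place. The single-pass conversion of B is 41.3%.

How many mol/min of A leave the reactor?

319 mol/min

B reacted = 0.413 × 773 = 319.2 mol/min; ν_B = −1, so ξ = 319.2/1 = 319.2 mol/min.
Outlet amounts (n = n₀ + ν ξ):
  B: 773 − 1(319.2) = 453.8
  A: 0 + 1(319.2) = 319.2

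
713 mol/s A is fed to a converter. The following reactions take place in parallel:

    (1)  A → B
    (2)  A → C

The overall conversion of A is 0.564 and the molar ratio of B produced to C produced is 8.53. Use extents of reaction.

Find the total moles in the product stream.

Conversion of A: A consumed = 0.564 × 713 = 402.1 mol/s = 1ξ₁ + 1ξ₂.
Selectivity: 1ξ₁ / (1ξ₂) = 8.53 → ξ₁ = 8.53 ξ₂.
Substitute: (1·8.53 + 1) ξ₂ = 402.1 → ξ₂ = 42.2 mol/s, ξ₁ = 359.9 mol/s.
Outlet amounts (n = n₀ + Σ ν·ξ):
  A: 713 − 1(359.9) − 1(42.2) = 310.9
  B: 0 + 1(359.9) = 359.9
  C: 0 + 1(42.2) = 42.2
Total out = 310.9 + 359.9 + 42.2 = 713 mol/s.

713 mol/s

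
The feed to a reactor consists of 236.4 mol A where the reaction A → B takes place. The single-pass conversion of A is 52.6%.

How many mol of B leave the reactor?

124 mol

A reacted = 0.526 × 236.4 = 124.3 mol; ν_A = −1, so ξ = 124.3/1 = 124.3 mol.
Outlet amounts (n = n₀ + ν ξ):
  A: 236.4 − 1(124.3) = 112.1
  B: 0 + 1(124.3) = 124.3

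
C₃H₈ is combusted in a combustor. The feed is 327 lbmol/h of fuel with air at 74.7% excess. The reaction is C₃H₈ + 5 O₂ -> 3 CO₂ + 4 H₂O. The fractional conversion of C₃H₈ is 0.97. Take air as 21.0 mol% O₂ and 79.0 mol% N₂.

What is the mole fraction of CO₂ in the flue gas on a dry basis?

0.0733

Stoichiometric O₂ = 5 × 327 = 1635 lbmol/h; O₂ fed = 1635 × 1.747 = 2856 lbmol/h.
N₂ fed = 2856 × 79/21 = 10750 lbmol/h.
Fuel reacted = 0.97 × 327 → ξ = 317.2 lbmol/h.
Outlet (n = n₀ + ν ξ):
  C₃H₈: 327 − 1(317.2) = 9.81
  O₂: 2856 − 5(317.2) = 1270
  N₂: 10750 (inert)
  CO₂: 0 + 3(317.2) = 951.6
  H₂O: 0 + 4(317.2) = 1269
Dry total = 12980 lbmol/h; y_CO₂ (dry) = 951.6 / 12980 = 0.07333.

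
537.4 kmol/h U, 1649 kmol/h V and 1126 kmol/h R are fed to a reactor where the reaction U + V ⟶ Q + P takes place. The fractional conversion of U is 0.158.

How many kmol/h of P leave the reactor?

84.9 kmol/h

U reacted = 0.158 × 537.4 = 84.91 kmol/h; ν_U = −1, so ξ = 84.91/1 = 84.91 kmol/h.
Outlet amounts (n = n₀ + ν ξ):
  U: 537.4 − 1(84.91) = 452.5
  V: 1649 − 1(84.91) = 1564
  Q: 0 + 1(84.91) = 84.91
  P: 0 + 1(84.91) = 84.91
  R: 1126 (inert)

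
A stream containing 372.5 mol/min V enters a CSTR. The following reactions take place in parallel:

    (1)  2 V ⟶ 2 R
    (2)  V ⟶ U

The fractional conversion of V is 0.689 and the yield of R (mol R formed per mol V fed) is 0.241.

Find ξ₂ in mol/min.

ξ₂ = 167 mol/min

Yield of R: 2ξ₁ / 372.5 = 0.241 → ξ₁ = 44.89 mol/min.
Conversion of V: 2ξ₁ + 1ξ₂ = 0.689 × 372.5 = 256.7 → ξ₂ = 166.9 mol/min.
Outlet amounts (n = n₀ + Σ ν·ξ):
  V: 372.5 − 2(44.89) − 1(166.9) = 115.8
  R: 0 + 2(44.89) = 89.77
  U: 0 + 1(166.9) = 166.9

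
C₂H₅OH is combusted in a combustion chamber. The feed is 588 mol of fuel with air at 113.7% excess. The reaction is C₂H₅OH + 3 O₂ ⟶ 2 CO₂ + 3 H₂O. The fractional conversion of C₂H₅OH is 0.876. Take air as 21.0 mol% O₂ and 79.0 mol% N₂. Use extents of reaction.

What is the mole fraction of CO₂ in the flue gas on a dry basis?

0.0588

Stoichiometric O₂ = 3 × 588 = 1764 mol; O₂ fed = 1764 × 2.137 = 3770 mol.
N₂ fed = 3770 × 79/21 = 14180 mol.
Fuel reacted = 0.876 × 588 → ξ = 515.1 mol.
Outlet (n = n₀ + ν ξ):
  C₂H₅OH: 588 − 1(515.1) = 72.91
  O₂: 3770 − 3(515.1) = 2224
  N₂: 14180 (inert)
  CO₂: 0 + 2(515.1) = 1030
  H₂O: 0 + 3(515.1) = 1545
Dry total = 17510 mol; y_CO₂ (dry) = 1030 / 17510 = 0.05884.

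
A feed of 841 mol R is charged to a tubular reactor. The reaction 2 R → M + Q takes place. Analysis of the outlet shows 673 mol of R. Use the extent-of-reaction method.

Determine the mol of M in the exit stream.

For R: n = n₀ − 2ξ → 673 = 841 − 2ξ, giving ξ = 84 mol.
Outlet amounts (n = n₀ + ν ξ):
  R: 841 − 2(84) = 673
  M: 0 + 1(84) = 84
  Q: 0 + 1(84) = 84

84 mol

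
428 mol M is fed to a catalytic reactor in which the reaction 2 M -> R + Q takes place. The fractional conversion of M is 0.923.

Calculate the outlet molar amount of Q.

M reacted = 0.923 × 428 = 395 mol; ν_M = −2, so ξ = 395/2 = 197.5 mol.
Outlet amounts (n = n₀ + ν ξ):
  M: 428 − 2(197.5) = 32.96
  R: 0 + 1(197.5) = 197.5
  Q: 0 + 1(197.5) = 197.5

198 mol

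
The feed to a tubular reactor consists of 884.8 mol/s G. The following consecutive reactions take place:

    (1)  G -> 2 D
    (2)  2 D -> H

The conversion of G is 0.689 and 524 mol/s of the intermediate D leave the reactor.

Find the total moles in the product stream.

Conversion of G: G consumed = 1ξ₁ = 0.689 × 884.8 → ξ₁ = 609.6 mol/s.
D balance: n_D = 0 + 2ξ₁ − 2ξ₂ = 524 → ξ₂ = (2·609.6 − 524)/2 = 347.6 mol/s.
Outlet amounts (n = n₀ + Σ ν·ξ):
  G: 884.8 − 1(609.6) = 275.2
  D: 0 + 2(609.6) − 2(347.6) = 524
  H: 0 + 1(347.6) = 347.6
Total out = 275.2 + 524 + 347.6 = 1147 mol/s.

1150 mol/s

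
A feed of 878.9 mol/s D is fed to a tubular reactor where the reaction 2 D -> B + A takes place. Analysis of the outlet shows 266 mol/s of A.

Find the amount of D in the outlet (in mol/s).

For A: n = n₀ + 1ξ → 266 = 0 + 1ξ, giving ξ = 266 mol/s.
Outlet amounts (n = n₀ + ν ξ):
  D: 878.9 − 2(266) = 346.9
  B: 0 + 1(266) = 266
  A: 0 + 1(266) = 266

347 mol/s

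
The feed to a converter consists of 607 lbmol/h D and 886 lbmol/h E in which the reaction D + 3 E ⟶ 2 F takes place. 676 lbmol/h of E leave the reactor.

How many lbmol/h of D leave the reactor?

For E: n = n₀ − 3ξ → 676 = 886 − 3ξ, giving ξ = 70 lbmol/h.
Outlet amounts (n = n₀ + ν ξ):
  D: 607 − 1(70) = 537
  E: 886 − 3(70) = 676
  F: 0 + 2(70) = 140

537 lbmol/h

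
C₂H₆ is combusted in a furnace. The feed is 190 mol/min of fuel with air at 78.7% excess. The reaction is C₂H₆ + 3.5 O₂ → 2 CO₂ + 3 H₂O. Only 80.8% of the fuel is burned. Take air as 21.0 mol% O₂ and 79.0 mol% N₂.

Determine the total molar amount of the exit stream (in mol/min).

5930 mol/min

Stoichiometric O₂ = 3.5 × 190 = 665 mol/min; O₂ fed = 665 × 1.787 = 1188 mol/min.
N₂ fed = 1188 × 79/21 = 4470 mol/min.
Fuel reacted = 0.808 × 190 → ξ = 153.5 mol/min.
Outlet (n = n₀ + ν ξ):
  C₂H₆: 190 − 1(153.5) = 36.48
  O₂: 1188 − 3.5(153.5) = 651
  N₂: 4470 (inert)
  CO₂: 0 + 2(153.5) = 307
  H₂O: 0 + 3(153.5) = 460.6
Total out = 36.48 + 651 + 4470 + 307 + 460.6 = 5926 mol/min.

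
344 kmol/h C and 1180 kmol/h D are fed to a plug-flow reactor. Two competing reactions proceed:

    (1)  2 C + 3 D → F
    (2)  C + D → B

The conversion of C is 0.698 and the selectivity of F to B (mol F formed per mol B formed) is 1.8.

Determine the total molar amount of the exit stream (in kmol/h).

1100 kmol/h

Conversion of C: C consumed = 0.698 × 344 = 240.1 kmol/h = 2ξ₁ + 1ξ₂.
Selectivity: 1ξ₁ / (1ξ₂) = 1.8 → ξ₁ = 1.8 ξ₂.
Substitute: (2·1.8 + 1) ξ₂ = 240.1 → ξ₂ = 52.2 kmol/h, ξ₁ = 93.96 kmol/h.
Outlet amounts (n = n₀ + Σ ν·ξ):
  C: 344 − 2(93.96) − 1(52.2) = 103.9
  D: 1180 − 3(93.96) − 1(52.2) = 845.9
  F: 0 + 1(93.96) = 93.96
  B: 0 + 1(52.2) = 52.2
Total out = 103.9 + 845.9 + 93.96 + 52.2 = 1096 kmol/h.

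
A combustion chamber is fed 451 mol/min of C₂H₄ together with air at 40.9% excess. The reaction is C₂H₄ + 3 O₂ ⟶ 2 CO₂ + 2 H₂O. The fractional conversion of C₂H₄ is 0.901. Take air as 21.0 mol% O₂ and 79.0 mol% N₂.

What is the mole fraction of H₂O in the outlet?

0.0853

Stoichiometric O₂ = 3 × 451 = 1353 mol/min; O₂ fed = 1353 × 1.409 = 1906 mol/min.
N₂ fed = 1906 × 79/21 = 7172 mol/min.
Fuel reacted = 0.901 × 451 → ξ = 406.4 mol/min.
Outlet (n = n₀ + ν ξ):
  C₂H₄: 451 − 1(406.4) = 44.65
  O₂: 1906 − 3(406.4) = 687.3
  N₂: 7172 (inert)
  CO₂: 0 + 2(406.4) = 812.7
  H₂O: 0 + 2(406.4) = 812.7
Total out = 9529 mol/min; y_H₂O = 812.7 / 9529 = 0.08529.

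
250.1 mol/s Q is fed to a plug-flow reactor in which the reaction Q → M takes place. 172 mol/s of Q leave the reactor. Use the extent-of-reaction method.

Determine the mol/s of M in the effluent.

For Q: n = n₀ − 1ξ → 172 = 250.1 − 1ξ, giving ξ = 78.1 mol/s.
Outlet amounts (n = n₀ + ν ξ):
  Q: 250.1 − 1(78.1) = 172
  M: 0 + 1(78.1) = 78.1

78.1 mol/s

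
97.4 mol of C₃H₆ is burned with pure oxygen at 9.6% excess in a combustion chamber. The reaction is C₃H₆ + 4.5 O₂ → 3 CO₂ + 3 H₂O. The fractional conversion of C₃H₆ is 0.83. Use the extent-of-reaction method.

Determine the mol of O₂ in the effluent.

117 mol

Stoichiometric O₂ = 4.5 × 97.4 = 438.3 mol; O₂ fed = 438.3 × 1.096 = 480.4 mol.
Fuel reacted = 0.83 × 97.4 → ξ = 80.84 mol.
Outlet (n = n₀ + ν ξ):
  C₃H₆: 97.4 − 1(80.84) = 16.56
  O₂: 480.4 − 4.5(80.84) = 116.6
  CO₂: 0 + 3(80.84) = 242.5
  H₂O: 0 + 3(80.84) = 242.5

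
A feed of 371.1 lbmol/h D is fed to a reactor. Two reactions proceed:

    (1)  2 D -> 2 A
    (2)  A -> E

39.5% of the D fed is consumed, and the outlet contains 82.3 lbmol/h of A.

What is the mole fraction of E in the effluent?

Conversion of D: D consumed = 2ξ₁ = 0.395 × 371.1 → ξ₁ = 73.29 lbmol/h.
A balance: n_A = 0 + 2ξ₁ − 1ξ₂ = 82.3 → ξ₂ = (2·73.29 − 82.3)/1 = 64.28 lbmol/h.
Outlet amounts (n = n₀ + Σ ν·ξ):
  D: 371.1 − 2(73.29) = 224.5
  A: 0 + 2(73.29) − 1(64.28) = 82.3
  E: 0 + 1(64.28) = 64.28
Total out = 371.1 lbmol/h; y_E = 64.28 / 371.1 = 0.1732.

0.173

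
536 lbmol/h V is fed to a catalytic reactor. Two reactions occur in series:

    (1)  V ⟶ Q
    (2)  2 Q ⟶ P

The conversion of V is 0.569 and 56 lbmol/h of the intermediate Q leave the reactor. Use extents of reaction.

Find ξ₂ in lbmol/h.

Conversion of V: V consumed = 1ξ₁ = 0.569 × 536 → ξ₁ = 305 lbmol/h.
Q balance: n_Q = 0 + 1ξ₁ − 2ξ₂ = 56 → ξ₂ = (1·305 − 56)/2 = 124.5 lbmol/h.
Outlet amounts (n = n₀ + Σ ν·ξ):
  V: 536 − 1(305) = 231
  Q: 0 + 1(305) − 2(124.5) = 56
  P: 0 + 1(124.5) = 124.5

ξ₂ = 124 lbmol/h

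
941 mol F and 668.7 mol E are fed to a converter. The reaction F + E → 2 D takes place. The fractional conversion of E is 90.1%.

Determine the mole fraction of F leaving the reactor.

E reacted = 0.901 × 668.7 = 602.5 mol; ν_E = −1, so ξ = 602.5/1 = 602.5 mol.
Outlet amounts (n = n₀ + ν ξ):
  F: 941 − 1(602.5) = 338.5
  E: 668.7 − 1(602.5) = 66.2
  D: 0 + 2(602.5) = 1205
Total out = 1610 mol; y_F = 338.5 / 1610 = 0.2103.

0.21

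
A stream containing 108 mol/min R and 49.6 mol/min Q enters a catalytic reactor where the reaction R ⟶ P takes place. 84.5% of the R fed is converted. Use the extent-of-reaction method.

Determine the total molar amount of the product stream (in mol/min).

R reacted = 0.845 × 108 = 91.26 mol/min; ν_R = −1, so ξ = 91.26/1 = 91.26 mol/min.
Outlet amounts (n = n₀ + ν ξ):
  R: 108 − 1(91.26) = 16.74
  P: 0 + 1(91.26) = 91.26
  Q: 49.6 (inert)
Total out = 16.74 + 91.26 + 49.6 = 157.6 mol/min.

158 mol/min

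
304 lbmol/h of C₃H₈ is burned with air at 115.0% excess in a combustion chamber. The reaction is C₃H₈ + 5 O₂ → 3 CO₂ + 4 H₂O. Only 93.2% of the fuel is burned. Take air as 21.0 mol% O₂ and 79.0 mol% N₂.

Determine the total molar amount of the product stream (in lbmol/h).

Stoichiometric O₂ = 5 × 304 = 1520 lbmol/h; O₂ fed = 1520 × 2.150 = 3268 lbmol/h.
N₂ fed = 3268 × 79/21 = 12290 lbmol/h.
Fuel reacted = 0.932 × 304 → ξ = 283.3 lbmol/h.
Outlet (n = n₀ + ν ξ):
  C₃H₈: 304 − 1(283.3) = 20.67
  O₂: 3268 − 5(283.3) = 1851
  N₂: 12290 (inert)
  CO₂: 0 + 3(283.3) = 850
  H₂O: 0 + 4(283.3) = 1133
Total out = 20.67 + 1851 + 12290 + 850 + 1133 = 16150 lbmol/h.

16100 lbmol/h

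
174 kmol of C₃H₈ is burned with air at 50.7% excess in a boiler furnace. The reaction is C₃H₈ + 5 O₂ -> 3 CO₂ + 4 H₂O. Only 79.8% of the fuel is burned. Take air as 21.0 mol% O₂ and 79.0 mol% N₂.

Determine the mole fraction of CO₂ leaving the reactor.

Stoichiometric O₂ = 5 × 174 = 870 kmol; O₂ fed = 870 × 1.507 = 1311 kmol.
N₂ fed = 1311 × 79/21 = 4932 kmol.
Fuel reacted = 0.798 × 174 → ξ = 138.9 kmol.
Outlet (n = n₀ + ν ξ):
  C₃H₈: 174 − 1(138.9) = 35.15
  O₂: 1311 − 5(138.9) = 616.8
  N₂: 4932 (inert)
  CO₂: 0 + 3(138.9) = 416.6
  H₂O: 0 + 4(138.9) = 555.4
Total out = 6556 kmol; y_CO₂ = 416.6 / 6556 = 0.06354.

0.0635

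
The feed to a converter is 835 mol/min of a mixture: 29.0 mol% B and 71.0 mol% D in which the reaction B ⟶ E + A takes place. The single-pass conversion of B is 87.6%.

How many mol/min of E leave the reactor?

B reacted = 0.876 × 242.2 = 212.1 mol/min; ν_B = −1, so ξ = 212.1/1 = 212.1 mol/min.
Outlet amounts (n = n₀ + ν ξ):
  B: 242.2 − 1(212.1) = 30.03
  E: 0 + 1(212.1) = 212.1
  A: 0 + 1(212.1) = 212.1
  D: 592.9 (inert)

212 mol/min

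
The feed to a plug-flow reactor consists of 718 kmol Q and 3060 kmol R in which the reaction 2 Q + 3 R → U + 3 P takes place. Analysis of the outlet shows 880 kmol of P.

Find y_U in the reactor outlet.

For P: n = n₀ + 3ξ → 880 = 0 + 3ξ, giving ξ = 293.3 kmol.
Outlet amounts (n = n₀ + ν ξ):
  Q: 718 − 2(293.3) = 131.3
  R: 3060 − 3(293.3) = 2180
  U: 0 + 1(293.3) = 293.3
  P: 0 + 3(293.3) = 880
Total out = 3485 kmol; y_U = 293.3 / 3485 = 0.08418.

0.0842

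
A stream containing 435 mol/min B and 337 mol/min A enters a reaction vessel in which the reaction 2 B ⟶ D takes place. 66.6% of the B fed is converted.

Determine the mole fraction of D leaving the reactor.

B reacted = 0.666 × 435 = 289.7 mol/min; ν_B = −2, so ξ = 289.7/2 = 144.9 mol/min.
Outlet amounts (n = n₀ + ν ξ):
  B: 435 − 2(144.9) = 145.3
  D: 0 + 1(144.9) = 144.9
  A: 337 (inert)
Total out = 627.1 mol/min; y_D = 144.9 / 627.1 = 0.231.

0.231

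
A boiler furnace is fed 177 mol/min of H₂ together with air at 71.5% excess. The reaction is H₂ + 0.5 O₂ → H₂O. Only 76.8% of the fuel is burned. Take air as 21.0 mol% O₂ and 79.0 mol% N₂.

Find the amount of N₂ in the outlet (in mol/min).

571 mol/min

Stoichiometric O₂ = 0.5 × 177 = 88.5 mol/min; O₂ fed = 88.5 × 1.715 = 151.8 mol/min.
N₂ fed = 151.8 × 79/21 = 571 mol/min.
Fuel reacted = 0.768 × 177 → ξ = 135.9 mol/min.
Outlet (n = n₀ + ν ξ):
  H₂: 177 − 1(135.9) = 41.06
  O₂: 151.8 − 0.5(135.9) = 83.81
  N₂: 571 (inert)
  H₂O: 0 + 1(135.9) = 135.9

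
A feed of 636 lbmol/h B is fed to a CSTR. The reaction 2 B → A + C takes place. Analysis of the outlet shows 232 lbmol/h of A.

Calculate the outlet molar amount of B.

For A: n = n₀ + 1ξ → 232 = 0 + 1ξ, giving ξ = 232 lbmol/h.
Outlet amounts (n = n₀ + ν ξ):
  B: 636 − 2(232) = 172
  A: 0 + 1(232) = 232
  C: 0 + 1(232) = 232

172 lbmol/h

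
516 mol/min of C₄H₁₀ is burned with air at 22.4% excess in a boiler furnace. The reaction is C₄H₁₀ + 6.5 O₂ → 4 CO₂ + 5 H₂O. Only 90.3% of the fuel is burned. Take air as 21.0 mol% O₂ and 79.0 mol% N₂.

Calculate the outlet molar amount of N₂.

15400 mol/min

Stoichiometric O₂ = 6.5 × 516 = 3354 mol/min; O₂ fed = 3354 × 1.224 = 4105 mol/min.
N₂ fed = 4105 × 79/21 = 15440 mol/min.
Fuel reacted = 0.903 × 516 → ξ = 465.9 mol/min.
Outlet (n = n₀ + ν ξ):
  C₄H₁₀: 516 − 1(465.9) = 50.05
  O₂: 4105 − 6.5(465.9) = 1077
  N₂: 15440 (inert)
  CO₂: 0 + 4(465.9) = 1864
  H₂O: 0 + 5(465.9) = 2330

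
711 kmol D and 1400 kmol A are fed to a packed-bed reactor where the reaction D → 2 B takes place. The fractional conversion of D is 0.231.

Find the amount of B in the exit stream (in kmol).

D reacted = 0.231 × 711 = 164.2 kmol; ν_D = −1, so ξ = 164.2/1 = 164.2 kmol.
Outlet amounts (n = n₀ + ν ξ):
  D: 711 − 1(164.2) = 546.8
  B: 0 + 2(164.2) = 328.5
  A: 1400 (inert)

328 kmol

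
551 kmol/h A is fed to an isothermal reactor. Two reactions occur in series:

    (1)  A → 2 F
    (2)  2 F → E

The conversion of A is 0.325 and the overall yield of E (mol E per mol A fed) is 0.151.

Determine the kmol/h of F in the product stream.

192 kmol/h

Conversion of A: A consumed = 1ξ₁ = 0.325 × 551 → ξ₁ = 179.1 kmol/h.
Yield of E: 1ξ₂ / 551 = 0.151 → ξ₂ = 83.2 kmol/h.
Outlet amounts (n = n₀ + Σ ν·ξ):
  A: 551 − 1(179.1) = 371.9
  F: 0 + 2(179.1) − 2(83.2) = 191.7
  E: 0 + 1(83.2) = 83.2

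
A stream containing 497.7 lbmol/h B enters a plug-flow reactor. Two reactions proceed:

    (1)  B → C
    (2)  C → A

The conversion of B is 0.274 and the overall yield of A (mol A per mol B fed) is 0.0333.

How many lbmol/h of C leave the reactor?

Conversion of B: B consumed = 1ξ₁ = 0.274 × 497.7 → ξ₁ = 136.4 lbmol/h.
Yield of A: 1ξ₂ / 497.7 = 0.0333 → ξ₂ = 16.57 lbmol/h.
Outlet amounts (n = n₀ + Σ ν·ξ):
  B: 497.7 − 1(136.4) = 361.3
  C: 0 + 1(136.4) − 1(16.57) = 119.8
  A: 0 + 1(16.57) = 16.57

120 lbmol/h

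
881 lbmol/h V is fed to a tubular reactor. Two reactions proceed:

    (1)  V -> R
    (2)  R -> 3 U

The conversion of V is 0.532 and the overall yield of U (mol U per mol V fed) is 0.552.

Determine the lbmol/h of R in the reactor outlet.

Conversion of V: V consumed = 1ξ₁ = 0.532 × 881 → ξ₁ = 468.7 lbmol/h.
Yield of U: 3ξ₂ / 881 = 0.552 → ξ₂ = 162.1 lbmol/h.
Outlet amounts (n = n₀ + Σ ν·ξ):
  V: 881 − 1(468.7) = 412.3
  R: 0 + 1(468.7) − 1(162.1) = 306.6
  U: 0 + 3(162.1) = 486.3

307 lbmol/h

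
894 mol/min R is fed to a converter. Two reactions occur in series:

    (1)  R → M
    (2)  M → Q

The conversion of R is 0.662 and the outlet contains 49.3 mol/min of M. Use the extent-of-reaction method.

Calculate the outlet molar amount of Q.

543 mol/min

Conversion of R: R consumed = 1ξ₁ = 0.662 × 894 → ξ₁ = 591.8 mol/min.
M balance: n_M = 0 + 1ξ₁ − 1ξ₂ = 49.3 → ξ₂ = (1·591.8 − 49.3)/1 = 542.5 mol/min.
Outlet amounts (n = n₀ + Σ ν·ξ):
  R: 894 − 1(591.8) = 302.2
  M: 0 + 1(591.8) − 1(542.5) = 49.3
  Q: 0 + 1(542.5) = 542.5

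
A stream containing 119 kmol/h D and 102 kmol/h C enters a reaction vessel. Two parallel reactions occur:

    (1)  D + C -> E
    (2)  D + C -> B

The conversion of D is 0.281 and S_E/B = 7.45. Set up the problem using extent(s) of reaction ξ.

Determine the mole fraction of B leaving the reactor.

0.0211

Conversion of D: D consumed = 0.281 × 119 = 33.44 kmol/h = 1ξ₁ + 1ξ₂.
Selectivity: 1ξ₁ / (1ξ₂) = 7.45 → ξ₁ = 7.45 ξ₂.
Substitute: (1·7.45 + 1) ξ₂ = 33.44 → ξ₂ = 3.957 kmol/h, ξ₁ = 29.48 kmol/h.
Outlet amounts (n = n₀ + Σ ν·ξ):
  D: 119 − 1(29.48) − 1(3.957) = 85.56
  C: 102 − 1(29.48) − 1(3.957) = 68.56
  E: 0 + 1(29.48) = 29.48
  B: 0 + 1(3.957) = 3.957
Total out = 187.6 kmol/h; y_B = 3.957 / 187.6 = 0.0211.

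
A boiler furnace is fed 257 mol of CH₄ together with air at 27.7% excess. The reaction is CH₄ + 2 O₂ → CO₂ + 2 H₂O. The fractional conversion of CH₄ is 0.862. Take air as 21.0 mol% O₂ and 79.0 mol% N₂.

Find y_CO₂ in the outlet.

0.0655

Stoichiometric O₂ = 2 × 257 = 514 mol; O₂ fed = 514 × 1.277 = 656.4 mol.
N₂ fed = 656.4 × 79/21 = 2469 mol.
Fuel reacted = 0.862 × 257 → ξ = 221.5 mol.
Outlet (n = n₀ + ν ξ):
  CH₄: 257 − 1(221.5) = 35.47
  O₂: 656.4 − 2(221.5) = 213.3
  N₂: 2469 (inert)
  CO₂: 0 + 1(221.5) = 221.5
  H₂O: 0 + 2(221.5) = 443.1
Total out = 3383 mol; y_CO₂ = 221.5 / 3383 = 0.06549.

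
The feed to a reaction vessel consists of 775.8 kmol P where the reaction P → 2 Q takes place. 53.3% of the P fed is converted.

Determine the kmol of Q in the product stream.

P reacted = 0.533 × 775.8 = 413.5 kmol; ν_P = −1, so ξ = 413.5/1 = 413.5 kmol.
Outlet amounts (n = n₀ + ν ξ):
  P: 775.8 − 1(413.5) = 362.3
  Q: 0 + 2(413.5) = 827

827 kmol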